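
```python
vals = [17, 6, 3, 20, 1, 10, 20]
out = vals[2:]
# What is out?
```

vals has length 7. The slice vals[2:] selects indices [2, 3, 4, 5, 6] (2->3, 3->20, 4->1, 5->10, 6->20), giving [3, 20, 1, 10, 20].

[3, 20, 1, 10, 20]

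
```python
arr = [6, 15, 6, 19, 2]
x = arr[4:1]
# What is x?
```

arr has length 5. The slice arr[4:1] resolves to an empty index range, so the result is [].

[]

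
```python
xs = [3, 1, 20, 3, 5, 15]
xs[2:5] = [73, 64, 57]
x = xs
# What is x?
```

xs starts as [3, 1, 20, 3, 5, 15] (length 6). The slice xs[2:5] covers indices [2, 3, 4] with values [20, 3, 5]. Replacing that slice with [73, 64, 57] (same length) produces [3, 1, 73, 64, 57, 15].

[3, 1, 73, 64, 57, 15]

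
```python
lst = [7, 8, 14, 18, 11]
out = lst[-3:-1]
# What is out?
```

lst has length 5. The slice lst[-3:-1] selects indices [2, 3] (2->14, 3->18), giving [14, 18].

[14, 18]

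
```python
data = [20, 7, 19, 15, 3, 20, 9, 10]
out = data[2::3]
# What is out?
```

data has length 8. The slice data[2::3] selects indices [2, 5] (2->19, 5->20), giving [19, 20].

[19, 20]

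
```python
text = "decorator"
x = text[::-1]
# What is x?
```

text has length 9. The slice text[::-1] selects indices [8, 7, 6, 5, 4, 3, 2, 1, 0] (8->'r', 7->'o', 6->'t', 5->'a', 4->'r', 3->'o', 2->'c', 1->'e', 0->'d'), giving 'rotaroced'.

'rotaroced'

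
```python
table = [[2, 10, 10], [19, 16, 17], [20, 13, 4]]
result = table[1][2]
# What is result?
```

table[1] = [19, 16, 17]. Taking column 2 of that row yields 17.

17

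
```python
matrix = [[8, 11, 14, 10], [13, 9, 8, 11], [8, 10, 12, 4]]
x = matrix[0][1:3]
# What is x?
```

matrix[0] = [8, 11, 14, 10]. matrix[0] has length 4. The slice matrix[0][1:3] selects indices [1, 2] (1->11, 2->14), giving [11, 14].

[11, 14]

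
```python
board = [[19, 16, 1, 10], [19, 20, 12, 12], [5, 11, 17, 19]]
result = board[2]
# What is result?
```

board has 3 rows. Row 2 is [5, 11, 17, 19].

[5, 11, 17, 19]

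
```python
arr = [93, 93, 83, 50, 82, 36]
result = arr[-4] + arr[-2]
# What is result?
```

arr has length 6. Negative index -4 maps to positive index 6 + (-4) = 2. arr[2] = 83.
arr has length 6. Negative index -2 maps to positive index 6 + (-2) = 4. arr[4] = 82.
Sum: 83 + 82 = 165.

165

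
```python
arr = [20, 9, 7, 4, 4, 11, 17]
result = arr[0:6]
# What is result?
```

arr has length 7. The slice arr[0:6] selects indices [0, 1, 2, 3, 4, 5] (0->20, 1->9, 2->7, 3->4, 4->4, 5->11), giving [20, 9, 7, 4, 4, 11].

[20, 9, 7, 4, 4, 11]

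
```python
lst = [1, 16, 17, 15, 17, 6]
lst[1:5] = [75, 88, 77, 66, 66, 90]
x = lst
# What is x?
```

lst starts as [1, 16, 17, 15, 17, 6] (length 6). The slice lst[1:5] covers indices [1, 2, 3, 4] with values [16, 17, 15, 17]. Replacing that slice with [75, 88, 77, 66, 66, 90] (different length) produces [1, 75, 88, 77, 66, 66, 90, 6].

[1, 75, 88, 77, 66, 66, 90, 6]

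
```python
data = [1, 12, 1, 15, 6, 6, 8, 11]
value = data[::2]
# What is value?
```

data has length 8. The slice data[::2] selects indices [0, 2, 4, 6] (0->1, 2->1, 4->6, 6->8), giving [1, 1, 6, 8].

[1, 1, 6, 8]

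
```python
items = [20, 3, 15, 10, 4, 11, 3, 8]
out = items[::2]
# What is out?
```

items has length 8. The slice items[::2] selects indices [0, 2, 4, 6] (0->20, 2->15, 4->4, 6->3), giving [20, 15, 4, 3].

[20, 15, 4, 3]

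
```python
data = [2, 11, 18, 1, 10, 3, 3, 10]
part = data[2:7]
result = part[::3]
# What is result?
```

data has length 8. The slice data[2:7] selects indices [2, 3, 4, 5, 6] (2->18, 3->1, 4->10, 5->3, 6->3), giving [18, 1, 10, 3, 3]. So part = [18, 1, 10, 3, 3]. part has length 5. The slice part[::3] selects indices [0, 3] (0->18, 3->3), giving [18, 3].

[18, 3]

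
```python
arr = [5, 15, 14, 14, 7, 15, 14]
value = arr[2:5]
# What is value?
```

arr has length 7. The slice arr[2:5] selects indices [2, 3, 4] (2->14, 3->14, 4->7), giving [14, 14, 7].

[14, 14, 7]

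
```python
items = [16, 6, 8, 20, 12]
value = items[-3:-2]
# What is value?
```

items has length 5. The slice items[-3:-2] selects indices [2] (2->8), giving [8].

[8]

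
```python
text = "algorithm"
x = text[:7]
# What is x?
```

text has length 9. The slice text[:7] selects indices [0, 1, 2, 3, 4, 5, 6] (0->'a', 1->'l', 2->'g', 3->'o', 4->'r', 5->'i', 6->'t'), giving 'algorit'.

'algorit'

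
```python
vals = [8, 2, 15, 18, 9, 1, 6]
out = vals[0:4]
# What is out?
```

vals has length 7. The slice vals[0:4] selects indices [0, 1, 2, 3] (0->8, 1->2, 2->15, 3->18), giving [8, 2, 15, 18].

[8, 2, 15, 18]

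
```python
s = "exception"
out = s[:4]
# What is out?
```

s has length 9. The slice s[:4] selects indices [0, 1, 2, 3] (0->'e', 1->'x', 2->'c', 3->'e'), giving 'exce'.

'exce'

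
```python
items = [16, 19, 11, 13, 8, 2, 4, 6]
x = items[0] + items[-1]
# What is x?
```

items has length 8. items[0] = 16.
items has length 8. Negative index -1 maps to positive index 8 + (-1) = 7. items[7] = 6.
Sum: 16 + 6 = 22.

22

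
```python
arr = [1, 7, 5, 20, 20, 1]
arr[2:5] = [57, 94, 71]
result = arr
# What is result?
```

arr starts as [1, 7, 5, 20, 20, 1] (length 6). The slice arr[2:5] covers indices [2, 3, 4] with values [5, 20, 20]. Replacing that slice with [57, 94, 71] (same length) produces [1, 7, 57, 94, 71, 1].

[1, 7, 57, 94, 71, 1]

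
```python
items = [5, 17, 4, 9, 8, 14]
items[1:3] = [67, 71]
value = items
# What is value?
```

items starts as [5, 17, 4, 9, 8, 14] (length 6). The slice items[1:3] covers indices [1, 2] with values [17, 4]. Replacing that slice with [67, 71] (same length) produces [5, 67, 71, 9, 8, 14].

[5, 67, 71, 9, 8, 14]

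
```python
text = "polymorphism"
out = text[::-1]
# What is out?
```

text has length 12. The slice text[::-1] selects indices [11, 10, 9, 8, 7, 6, 5, 4, 3, 2, 1, 0] (11->'m', 10->'s', 9->'i', 8->'h', 7->'p', 6->'r', 5->'o', 4->'m', 3->'y', 2->'l', 1->'o', 0->'p'), giving 'msihpromylop'.

'msihpromylop'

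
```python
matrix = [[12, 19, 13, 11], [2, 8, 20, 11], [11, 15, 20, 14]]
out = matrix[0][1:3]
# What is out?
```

matrix[0] = [12, 19, 13, 11]. matrix[0] has length 4. The slice matrix[0][1:3] selects indices [1, 2] (1->19, 2->13), giving [19, 13].

[19, 13]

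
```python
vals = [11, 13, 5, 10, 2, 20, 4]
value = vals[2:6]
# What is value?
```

vals has length 7. The slice vals[2:6] selects indices [2, 3, 4, 5] (2->5, 3->10, 4->2, 5->20), giving [5, 10, 2, 20].

[5, 10, 2, 20]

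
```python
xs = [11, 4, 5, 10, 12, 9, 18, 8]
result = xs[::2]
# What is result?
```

xs has length 8. The slice xs[::2] selects indices [0, 2, 4, 6] (0->11, 2->5, 4->12, 6->18), giving [11, 5, 12, 18].

[11, 5, 12, 18]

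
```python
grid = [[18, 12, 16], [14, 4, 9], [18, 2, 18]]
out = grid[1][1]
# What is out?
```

grid[1] = [14, 4, 9]. Taking column 1 of that row yields 4.

4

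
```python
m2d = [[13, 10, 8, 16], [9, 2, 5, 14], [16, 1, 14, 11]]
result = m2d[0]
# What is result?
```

m2d has 3 rows. Row 0 is [13, 10, 8, 16].

[13, 10, 8, 16]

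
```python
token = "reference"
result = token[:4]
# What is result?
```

token has length 9. The slice token[:4] selects indices [0, 1, 2, 3] (0->'r', 1->'e', 2->'f', 3->'e'), giving 'refe'.

'refe'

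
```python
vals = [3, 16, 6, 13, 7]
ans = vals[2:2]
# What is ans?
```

vals has length 5. The slice vals[2:2] resolves to an empty index range, so the result is [].

[]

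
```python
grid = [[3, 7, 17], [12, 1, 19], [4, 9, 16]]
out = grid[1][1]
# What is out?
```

grid[1] = [12, 1, 19]. Taking column 1 of that row yields 1.

1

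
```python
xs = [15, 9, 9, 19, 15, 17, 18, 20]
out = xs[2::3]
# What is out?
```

xs has length 8. The slice xs[2::3] selects indices [2, 5] (2->9, 5->17), giving [9, 17].

[9, 17]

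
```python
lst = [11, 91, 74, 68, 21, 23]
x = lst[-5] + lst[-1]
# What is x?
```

lst has length 6. Negative index -5 maps to positive index 6 + (-5) = 1. lst[1] = 91.
lst has length 6. Negative index -1 maps to positive index 6 + (-1) = 5. lst[5] = 23.
Sum: 91 + 23 = 114.

114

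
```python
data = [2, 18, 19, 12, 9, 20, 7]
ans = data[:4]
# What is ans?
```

data has length 7. The slice data[:4] selects indices [0, 1, 2, 3] (0->2, 1->18, 2->19, 3->12), giving [2, 18, 19, 12].

[2, 18, 19, 12]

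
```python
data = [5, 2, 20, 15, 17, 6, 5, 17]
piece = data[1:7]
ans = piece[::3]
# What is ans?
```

data has length 8. The slice data[1:7] selects indices [1, 2, 3, 4, 5, 6] (1->2, 2->20, 3->15, 4->17, 5->6, 6->5), giving [2, 20, 15, 17, 6, 5]. So piece = [2, 20, 15, 17, 6, 5]. piece has length 6. The slice piece[::3] selects indices [0, 3] (0->2, 3->17), giving [2, 17].

[2, 17]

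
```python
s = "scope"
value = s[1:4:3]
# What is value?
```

s has length 5. The slice s[1:4:3] selects indices [1] (1->'c'), giving 'c'.

'c'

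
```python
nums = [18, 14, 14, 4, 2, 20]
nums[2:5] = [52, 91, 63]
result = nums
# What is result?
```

nums starts as [18, 14, 14, 4, 2, 20] (length 6). The slice nums[2:5] covers indices [2, 3, 4] with values [14, 4, 2]. Replacing that slice with [52, 91, 63] (same length) produces [18, 14, 52, 91, 63, 20].

[18, 14, 52, 91, 63, 20]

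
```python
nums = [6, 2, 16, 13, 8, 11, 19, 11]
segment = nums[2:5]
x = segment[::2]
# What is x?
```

nums has length 8. The slice nums[2:5] selects indices [2, 3, 4] (2->16, 3->13, 4->8), giving [16, 13, 8]. So segment = [16, 13, 8]. segment has length 3. The slice segment[::2] selects indices [0, 2] (0->16, 2->8), giving [16, 8].

[16, 8]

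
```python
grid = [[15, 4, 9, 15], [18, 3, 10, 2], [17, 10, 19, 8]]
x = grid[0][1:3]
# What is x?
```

grid[0] = [15, 4, 9, 15]. grid[0] has length 4. The slice grid[0][1:3] selects indices [1, 2] (1->4, 2->9), giving [4, 9].

[4, 9]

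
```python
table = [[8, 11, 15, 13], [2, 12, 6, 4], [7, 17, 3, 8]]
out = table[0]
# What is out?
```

table has 3 rows. Row 0 is [8, 11, 15, 13].

[8, 11, 15, 13]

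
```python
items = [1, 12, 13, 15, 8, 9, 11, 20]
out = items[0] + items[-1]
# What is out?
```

items has length 8. items[0] = 1.
items has length 8. Negative index -1 maps to positive index 8 + (-1) = 7. items[7] = 20.
Sum: 1 + 20 = 21.

21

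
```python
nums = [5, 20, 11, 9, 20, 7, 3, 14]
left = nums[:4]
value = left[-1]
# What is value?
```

nums has length 8. The slice nums[:4] selects indices [0, 1, 2, 3] (0->5, 1->20, 2->11, 3->9), giving [5, 20, 11, 9]. So left = [5, 20, 11, 9]. Then left[-1] = 9.

9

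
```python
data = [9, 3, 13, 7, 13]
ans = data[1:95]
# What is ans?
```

data has length 5. The slice data[1:95] selects indices [1, 2, 3, 4] (1->3, 2->13, 3->7, 4->13), giving [3, 13, 7, 13].

[3, 13, 7, 13]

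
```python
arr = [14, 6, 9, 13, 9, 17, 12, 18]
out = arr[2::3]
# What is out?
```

arr has length 8. The slice arr[2::3] selects indices [2, 5] (2->9, 5->17), giving [9, 17].

[9, 17]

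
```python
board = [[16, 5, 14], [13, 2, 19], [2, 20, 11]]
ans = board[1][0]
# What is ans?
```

board[1] = [13, 2, 19]. Taking column 0 of that row yields 13.

13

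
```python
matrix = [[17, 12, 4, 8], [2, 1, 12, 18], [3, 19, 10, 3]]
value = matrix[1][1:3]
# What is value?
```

matrix[1] = [2, 1, 12, 18]. matrix[1] has length 4. The slice matrix[1][1:3] selects indices [1, 2] (1->1, 2->12), giving [1, 12].

[1, 12]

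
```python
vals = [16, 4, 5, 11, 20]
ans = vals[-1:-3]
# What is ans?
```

vals has length 5. The slice vals[-1:-3] resolves to an empty index range, so the result is [].

[]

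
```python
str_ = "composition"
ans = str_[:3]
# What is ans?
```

str_ has length 11. The slice str_[:3] selects indices [0, 1, 2] (0->'c', 1->'o', 2->'m'), giving 'com'.

'com'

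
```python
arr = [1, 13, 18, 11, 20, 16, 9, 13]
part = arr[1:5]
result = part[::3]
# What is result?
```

arr has length 8. The slice arr[1:5] selects indices [1, 2, 3, 4] (1->13, 2->18, 3->11, 4->20), giving [13, 18, 11, 20]. So part = [13, 18, 11, 20]. part has length 4. The slice part[::3] selects indices [0, 3] (0->13, 3->20), giving [13, 20].

[13, 20]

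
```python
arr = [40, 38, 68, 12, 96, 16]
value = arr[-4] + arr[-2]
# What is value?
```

arr has length 6. Negative index -4 maps to positive index 6 + (-4) = 2. arr[2] = 68.
arr has length 6. Negative index -2 maps to positive index 6 + (-2) = 4. arr[4] = 96.
Sum: 68 + 96 = 164.

164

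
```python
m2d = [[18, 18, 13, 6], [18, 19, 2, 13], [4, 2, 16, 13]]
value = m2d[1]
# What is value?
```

m2d has 3 rows. Row 1 is [18, 19, 2, 13].

[18, 19, 2, 13]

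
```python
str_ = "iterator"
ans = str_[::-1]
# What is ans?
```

str_ has length 8. The slice str_[::-1] selects indices [7, 6, 5, 4, 3, 2, 1, 0] (7->'r', 6->'o', 5->'t', 4->'a', 3->'r', 2->'e', 1->'t', 0->'i'), giving 'rotareti'.

'rotareti'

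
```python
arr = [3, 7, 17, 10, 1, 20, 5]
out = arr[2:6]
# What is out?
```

arr has length 7. The slice arr[2:6] selects indices [2, 3, 4, 5] (2->17, 3->10, 4->1, 5->20), giving [17, 10, 1, 20].

[17, 10, 1, 20]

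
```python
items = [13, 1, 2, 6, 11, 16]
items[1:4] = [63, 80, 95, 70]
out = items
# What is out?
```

items starts as [13, 1, 2, 6, 11, 16] (length 6). The slice items[1:4] covers indices [1, 2, 3] with values [1, 2, 6]. Replacing that slice with [63, 80, 95, 70] (different length) produces [13, 63, 80, 95, 70, 11, 16].

[13, 63, 80, 95, 70, 11, 16]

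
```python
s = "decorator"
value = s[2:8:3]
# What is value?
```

s has length 9. The slice s[2:8:3] selects indices [2, 5] (2->'c', 5->'a'), giving 'ca'.

'ca'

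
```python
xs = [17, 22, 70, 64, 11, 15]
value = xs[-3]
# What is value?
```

xs has length 6. Negative index -3 maps to positive index 6 + (-3) = 3. xs[3] = 64.

64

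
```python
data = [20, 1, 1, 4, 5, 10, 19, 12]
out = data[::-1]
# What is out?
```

data has length 8. The slice data[::-1] selects indices [7, 6, 5, 4, 3, 2, 1, 0] (7->12, 6->19, 5->10, 4->5, 3->4, 2->1, 1->1, 0->20), giving [12, 19, 10, 5, 4, 1, 1, 20].

[12, 19, 10, 5, 4, 1, 1, 20]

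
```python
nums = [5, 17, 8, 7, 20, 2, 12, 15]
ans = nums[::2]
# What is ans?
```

nums has length 8. The slice nums[::2] selects indices [0, 2, 4, 6] (0->5, 2->8, 4->20, 6->12), giving [5, 8, 20, 12].

[5, 8, 20, 12]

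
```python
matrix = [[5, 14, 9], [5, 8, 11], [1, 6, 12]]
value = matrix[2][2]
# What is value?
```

matrix[2] = [1, 6, 12]. Taking column 2 of that row yields 12.

12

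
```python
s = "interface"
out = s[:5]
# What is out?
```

s has length 9. The slice s[:5] selects indices [0, 1, 2, 3, 4] (0->'i', 1->'n', 2->'t', 3->'e', 4->'r'), giving 'inter'.

'inter'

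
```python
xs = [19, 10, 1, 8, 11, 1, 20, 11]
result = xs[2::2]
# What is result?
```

xs has length 8. The slice xs[2::2] selects indices [2, 4, 6] (2->1, 4->11, 6->20), giving [1, 11, 20].

[1, 11, 20]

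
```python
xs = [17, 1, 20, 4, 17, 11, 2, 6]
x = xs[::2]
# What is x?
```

xs has length 8. The slice xs[::2] selects indices [0, 2, 4, 6] (0->17, 2->20, 4->17, 6->2), giving [17, 20, 17, 2].

[17, 20, 17, 2]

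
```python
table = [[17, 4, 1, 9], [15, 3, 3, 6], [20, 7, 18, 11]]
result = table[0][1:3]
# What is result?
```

table[0] = [17, 4, 1, 9]. table[0] has length 4. The slice table[0][1:3] selects indices [1, 2] (1->4, 2->1), giving [4, 1].

[4, 1]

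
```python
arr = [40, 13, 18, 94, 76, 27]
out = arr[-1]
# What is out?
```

arr has length 6. Negative index -1 maps to positive index 6 + (-1) = 5. arr[5] = 27.

27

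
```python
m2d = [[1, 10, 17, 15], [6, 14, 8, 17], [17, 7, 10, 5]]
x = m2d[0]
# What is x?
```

m2d has 3 rows. Row 0 is [1, 10, 17, 15].

[1, 10, 17, 15]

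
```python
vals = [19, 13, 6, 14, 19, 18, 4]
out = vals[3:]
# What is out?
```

vals has length 7. The slice vals[3:] selects indices [3, 4, 5, 6] (3->14, 4->19, 5->18, 6->4), giving [14, 19, 18, 4].

[14, 19, 18, 4]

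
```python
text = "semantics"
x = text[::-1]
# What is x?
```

text has length 9. The slice text[::-1] selects indices [8, 7, 6, 5, 4, 3, 2, 1, 0] (8->'s', 7->'c', 6->'i', 5->'t', 4->'n', 3->'a', 2->'m', 1->'e', 0->'s'), giving 'scitnames'.

'scitnames'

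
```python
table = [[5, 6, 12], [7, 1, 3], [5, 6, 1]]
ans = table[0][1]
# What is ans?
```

table[0] = [5, 6, 12]. Taking column 1 of that row yields 6.

6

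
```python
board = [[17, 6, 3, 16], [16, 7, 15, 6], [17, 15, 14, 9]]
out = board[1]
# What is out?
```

board has 3 rows. Row 1 is [16, 7, 15, 6].

[16, 7, 15, 6]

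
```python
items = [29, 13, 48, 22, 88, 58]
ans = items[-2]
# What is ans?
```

items has length 6. Negative index -2 maps to positive index 6 + (-2) = 4. items[4] = 88.

88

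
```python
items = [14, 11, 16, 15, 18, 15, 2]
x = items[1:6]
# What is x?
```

items has length 7. The slice items[1:6] selects indices [1, 2, 3, 4, 5] (1->11, 2->16, 3->15, 4->18, 5->15), giving [11, 16, 15, 18, 15].

[11, 16, 15, 18, 15]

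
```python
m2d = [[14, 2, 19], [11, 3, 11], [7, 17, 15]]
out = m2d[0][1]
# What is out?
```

m2d[0] = [14, 2, 19]. Taking column 1 of that row yields 2.

2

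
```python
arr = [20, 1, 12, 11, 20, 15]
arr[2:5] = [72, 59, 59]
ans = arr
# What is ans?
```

arr starts as [20, 1, 12, 11, 20, 15] (length 6). The slice arr[2:5] covers indices [2, 3, 4] with values [12, 11, 20]. Replacing that slice with [72, 59, 59] (same length) produces [20, 1, 72, 59, 59, 15].

[20, 1, 72, 59, 59, 15]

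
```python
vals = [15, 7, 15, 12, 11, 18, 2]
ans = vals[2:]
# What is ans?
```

vals has length 7. The slice vals[2:] selects indices [2, 3, 4, 5, 6] (2->15, 3->12, 4->11, 5->18, 6->2), giving [15, 12, 11, 18, 2].

[15, 12, 11, 18, 2]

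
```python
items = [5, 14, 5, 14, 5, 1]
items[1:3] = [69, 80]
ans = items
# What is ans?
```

items starts as [5, 14, 5, 14, 5, 1] (length 6). The slice items[1:3] covers indices [1, 2] with values [14, 5]. Replacing that slice with [69, 80] (same length) produces [5, 69, 80, 14, 5, 1].

[5, 69, 80, 14, 5, 1]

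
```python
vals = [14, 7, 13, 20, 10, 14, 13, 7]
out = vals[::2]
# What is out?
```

vals has length 8. The slice vals[::2] selects indices [0, 2, 4, 6] (0->14, 2->13, 4->10, 6->13), giving [14, 13, 10, 13].

[14, 13, 10, 13]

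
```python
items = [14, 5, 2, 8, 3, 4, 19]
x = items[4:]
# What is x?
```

items has length 7. The slice items[4:] selects indices [4, 5, 6] (4->3, 5->4, 6->19), giving [3, 4, 19].

[3, 4, 19]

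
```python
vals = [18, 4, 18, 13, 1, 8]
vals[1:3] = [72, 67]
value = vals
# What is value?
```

vals starts as [18, 4, 18, 13, 1, 8] (length 6). The slice vals[1:3] covers indices [1, 2] with values [4, 18]. Replacing that slice with [72, 67] (same length) produces [18, 72, 67, 13, 1, 8].

[18, 72, 67, 13, 1, 8]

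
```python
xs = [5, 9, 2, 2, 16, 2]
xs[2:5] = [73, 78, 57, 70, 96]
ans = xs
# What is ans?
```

xs starts as [5, 9, 2, 2, 16, 2] (length 6). The slice xs[2:5] covers indices [2, 3, 4] with values [2, 2, 16]. Replacing that slice with [73, 78, 57, 70, 96] (different length) produces [5, 9, 73, 78, 57, 70, 96, 2].

[5, 9, 73, 78, 57, 70, 96, 2]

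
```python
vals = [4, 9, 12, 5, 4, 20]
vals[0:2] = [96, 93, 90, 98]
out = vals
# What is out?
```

vals starts as [4, 9, 12, 5, 4, 20] (length 6). The slice vals[0:2] covers indices [0, 1] with values [4, 9]. Replacing that slice with [96, 93, 90, 98] (different length) produces [96, 93, 90, 98, 12, 5, 4, 20].

[96, 93, 90, 98, 12, 5, 4, 20]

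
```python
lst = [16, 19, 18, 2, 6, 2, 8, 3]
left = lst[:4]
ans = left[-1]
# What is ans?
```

lst has length 8. The slice lst[:4] selects indices [0, 1, 2, 3] (0->16, 1->19, 2->18, 3->2), giving [16, 19, 18, 2]. So left = [16, 19, 18, 2]. Then left[-1] = 2.

2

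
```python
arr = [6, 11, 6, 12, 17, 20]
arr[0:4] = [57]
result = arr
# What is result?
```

arr starts as [6, 11, 6, 12, 17, 20] (length 6). The slice arr[0:4] covers indices [0, 1, 2, 3] with values [6, 11, 6, 12]. Replacing that slice with [57] (different length) produces [57, 17, 20].

[57, 17, 20]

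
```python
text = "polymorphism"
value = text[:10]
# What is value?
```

text has length 12. The slice text[:10] selects indices [0, 1, 2, 3, 4, 5, 6, 7, 8, 9] (0->'p', 1->'o', 2->'l', 3->'y', 4->'m', 5->'o', 6->'r', 7->'p', 8->'h', 9->'i'), giving 'polymorphi'.

'polymorphi'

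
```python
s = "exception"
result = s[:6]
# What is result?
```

s has length 9. The slice s[:6] selects indices [0, 1, 2, 3, 4, 5] (0->'e', 1->'x', 2->'c', 3->'e', 4->'p', 5->'t'), giving 'except'.

'except'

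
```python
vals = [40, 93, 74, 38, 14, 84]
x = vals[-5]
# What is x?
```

vals has length 6. Negative index -5 maps to positive index 6 + (-5) = 1. vals[1] = 93.

93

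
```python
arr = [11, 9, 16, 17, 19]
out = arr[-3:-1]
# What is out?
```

arr has length 5. The slice arr[-3:-1] selects indices [2, 3] (2->16, 3->17), giving [16, 17].

[16, 17]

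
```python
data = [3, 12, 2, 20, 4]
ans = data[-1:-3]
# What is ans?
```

data has length 5. The slice data[-1:-3] resolves to an empty index range, so the result is [].

[]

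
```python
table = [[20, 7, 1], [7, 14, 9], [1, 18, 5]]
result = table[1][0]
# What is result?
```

table[1] = [7, 14, 9]. Taking column 0 of that row yields 7.

7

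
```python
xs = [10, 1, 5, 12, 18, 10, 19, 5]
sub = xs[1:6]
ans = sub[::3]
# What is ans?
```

xs has length 8. The slice xs[1:6] selects indices [1, 2, 3, 4, 5] (1->1, 2->5, 3->12, 4->18, 5->10), giving [1, 5, 12, 18, 10]. So sub = [1, 5, 12, 18, 10]. sub has length 5. The slice sub[::3] selects indices [0, 3] (0->1, 3->18), giving [1, 18].

[1, 18]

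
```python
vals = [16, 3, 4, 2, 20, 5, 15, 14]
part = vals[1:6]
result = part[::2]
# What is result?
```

vals has length 8. The slice vals[1:6] selects indices [1, 2, 3, 4, 5] (1->3, 2->4, 3->2, 4->20, 5->5), giving [3, 4, 2, 20, 5]. So part = [3, 4, 2, 20, 5]. part has length 5. The slice part[::2] selects indices [0, 2, 4] (0->3, 2->2, 4->5), giving [3, 2, 5].

[3, 2, 5]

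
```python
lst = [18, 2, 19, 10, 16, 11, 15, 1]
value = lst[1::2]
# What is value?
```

lst has length 8. The slice lst[1::2] selects indices [1, 3, 5, 7] (1->2, 3->10, 5->11, 7->1), giving [2, 10, 11, 1].

[2, 10, 11, 1]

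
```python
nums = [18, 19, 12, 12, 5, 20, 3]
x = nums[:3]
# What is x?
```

nums has length 7. The slice nums[:3] selects indices [0, 1, 2] (0->18, 1->19, 2->12), giving [18, 19, 12].

[18, 19, 12]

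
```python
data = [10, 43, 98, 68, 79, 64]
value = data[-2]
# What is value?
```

data has length 6. Negative index -2 maps to positive index 6 + (-2) = 4. data[4] = 79.

79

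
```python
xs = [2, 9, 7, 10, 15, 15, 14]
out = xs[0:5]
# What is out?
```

xs has length 7. The slice xs[0:5] selects indices [0, 1, 2, 3, 4] (0->2, 1->9, 2->7, 3->10, 4->15), giving [2, 9, 7, 10, 15].

[2, 9, 7, 10, 15]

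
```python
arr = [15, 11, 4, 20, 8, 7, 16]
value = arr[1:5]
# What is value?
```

arr has length 7. The slice arr[1:5] selects indices [1, 2, 3, 4] (1->11, 2->4, 3->20, 4->8), giving [11, 4, 20, 8].

[11, 4, 20, 8]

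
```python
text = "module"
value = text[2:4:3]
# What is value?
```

text has length 6. The slice text[2:4:3] selects indices [2] (2->'d'), giving 'd'.

'd'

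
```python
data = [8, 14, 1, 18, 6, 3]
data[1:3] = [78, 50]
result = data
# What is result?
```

data starts as [8, 14, 1, 18, 6, 3] (length 6). The slice data[1:3] covers indices [1, 2] with values [14, 1]. Replacing that slice with [78, 50] (same length) produces [8, 78, 50, 18, 6, 3].

[8, 78, 50, 18, 6, 3]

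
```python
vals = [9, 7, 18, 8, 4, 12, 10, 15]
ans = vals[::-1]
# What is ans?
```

vals has length 8. The slice vals[::-1] selects indices [7, 6, 5, 4, 3, 2, 1, 0] (7->15, 6->10, 5->12, 4->4, 3->8, 2->18, 1->7, 0->9), giving [15, 10, 12, 4, 8, 18, 7, 9].

[15, 10, 12, 4, 8, 18, 7, 9]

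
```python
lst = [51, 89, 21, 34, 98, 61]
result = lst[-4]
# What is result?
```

lst has length 6. Negative index -4 maps to positive index 6 + (-4) = 2. lst[2] = 21.

21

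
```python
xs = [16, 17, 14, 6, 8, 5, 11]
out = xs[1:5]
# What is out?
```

xs has length 7. The slice xs[1:5] selects indices [1, 2, 3, 4] (1->17, 2->14, 3->6, 4->8), giving [17, 14, 6, 8].

[17, 14, 6, 8]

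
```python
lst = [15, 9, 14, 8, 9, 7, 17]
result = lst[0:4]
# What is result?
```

lst has length 7. The slice lst[0:4] selects indices [0, 1, 2, 3] (0->15, 1->9, 2->14, 3->8), giving [15, 9, 14, 8].

[15, 9, 14, 8]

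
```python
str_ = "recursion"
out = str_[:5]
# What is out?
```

str_ has length 9. The slice str_[:5] selects indices [0, 1, 2, 3, 4] (0->'r', 1->'e', 2->'c', 3->'u', 4->'r'), giving 'recur'.

'recur'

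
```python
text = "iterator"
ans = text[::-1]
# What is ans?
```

text has length 8. The slice text[::-1] selects indices [7, 6, 5, 4, 3, 2, 1, 0] (7->'r', 6->'o', 5->'t', 4->'a', 3->'r', 2->'e', 1->'t', 0->'i'), giving 'rotareti'.

'rotareti'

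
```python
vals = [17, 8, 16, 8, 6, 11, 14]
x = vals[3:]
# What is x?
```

vals has length 7. The slice vals[3:] selects indices [3, 4, 5, 6] (3->8, 4->6, 5->11, 6->14), giving [8, 6, 11, 14].

[8, 6, 11, 14]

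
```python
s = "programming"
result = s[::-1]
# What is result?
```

s has length 11. The slice s[::-1] selects indices [10, 9, 8, 7, 6, 5, 4, 3, 2, 1, 0] (10->'g', 9->'n', 8->'i', 7->'m', 6->'m', 5->'a', 4->'r', 3->'g', 2->'o', 1->'r', 0->'p'), giving 'gnimmargorp'.

'gnimmargorp'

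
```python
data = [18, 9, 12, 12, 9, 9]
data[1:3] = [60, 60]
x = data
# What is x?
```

data starts as [18, 9, 12, 12, 9, 9] (length 6). The slice data[1:3] covers indices [1, 2] with values [9, 12]. Replacing that slice with [60, 60] (same length) produces [18, 60, 60, 12, 9, 9].

[18, 60, 60, 12, 9, 9]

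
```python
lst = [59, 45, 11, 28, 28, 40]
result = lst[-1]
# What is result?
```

lst has length 6. Negative index -1 maps to positive index 6 + (-1) = 5. lst[5] = 40.

40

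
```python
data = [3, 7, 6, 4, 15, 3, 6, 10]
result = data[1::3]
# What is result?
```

data has length 8. The slice data[1::3] selects indices [1, 4, 7] (1->7, 4->15, 7->10), giving [7, 15, 10].

[7, 15, 10]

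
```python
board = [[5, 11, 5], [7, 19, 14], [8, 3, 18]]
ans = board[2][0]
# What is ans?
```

board[2] = [8, 3, 18]. Taking column 0 of that row yields 8.

8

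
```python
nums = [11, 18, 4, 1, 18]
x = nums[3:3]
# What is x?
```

nums has length 5. The slice nums[3:3] resolves to an empty index range, so the result is [].

[]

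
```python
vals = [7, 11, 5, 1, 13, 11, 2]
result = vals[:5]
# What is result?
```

vals has length 7. The slice vals[:5] selects indices [0, 1, 2, 3, 4] (0->7, 1->11, 2->5, 3->1, 4->13), giving [7, 11, 5, 1, 13].

[7, 11, 5, 1, 13]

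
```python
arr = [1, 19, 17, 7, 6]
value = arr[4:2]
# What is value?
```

arr has length 5. The slice arr[4:2] resolves to an empty index range, so the result is [].

[]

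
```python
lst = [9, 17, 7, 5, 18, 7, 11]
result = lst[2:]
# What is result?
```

lst has length 7. The slice lst[2:] selects indices [2, 3, 4, 5, 6] (2->7, 3->5, 4->18, 5->7, 6->11), giving [7, 5, 18, 7, 11].

[7, 5, 18, 7, 11]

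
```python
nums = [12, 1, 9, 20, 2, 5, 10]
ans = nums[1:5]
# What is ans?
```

nums has length 7. The slice nums[1:5] selects indices [1, 2, 3, 4] (1->1, 2->9, 3->20, 4->2), giving [1, 9, 20, 2].

[1, 9, 20, 2]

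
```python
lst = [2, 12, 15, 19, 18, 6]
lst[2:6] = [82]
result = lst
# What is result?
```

lst starts as [2, 12, 15, 19, 18, 6] (length 6). The slice lst[2:6] covers indices [2, 3, 4, 5] with values [15, 19, 18, 6]. Replacing that slice with [82] (different length) produces [2, 12, 82].

[2, 12, 82]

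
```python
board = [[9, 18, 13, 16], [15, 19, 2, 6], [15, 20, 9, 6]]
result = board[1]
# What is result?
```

board has 3 rows. Row 1 is [15, 19, 2, 6].

[15, 19, 2, 6]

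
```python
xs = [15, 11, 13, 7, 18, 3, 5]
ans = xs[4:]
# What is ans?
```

xs has length 7. The slice xs[4:] selects indices [4, 5, 6] (4->18, 5->3, 6->5), giving [18, 3, 5].

[18, 3, 5]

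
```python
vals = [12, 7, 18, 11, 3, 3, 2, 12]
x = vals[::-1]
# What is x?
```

vals has length 8. The slice vals[::-1] selects indices [7, 6, 5, 4, 3, 2, 1, 0] (7->12, 6->2, 5->3, 4->3, 3->11, 2->18, 1->7, 0->12), giving [12, 2, 3, 3, 11, 18, 7, 12].

[12, 2, 3, 3, 11, 18, 7, 12]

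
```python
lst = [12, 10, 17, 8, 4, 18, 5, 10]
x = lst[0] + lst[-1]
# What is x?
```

lst has length 8. lst[0] = 12.
lst has length 8. Negative index -1 maps to positive index 8 + (-1) = 7. lst[7] = 10.
Sum: 12 + 10 = 22.

22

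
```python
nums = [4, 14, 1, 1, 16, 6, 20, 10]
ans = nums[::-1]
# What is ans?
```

nums has length 8. The slice nums[::-1] selects indices [7, 6, 5, 4, 3, 2, 1, 0] (7->10, 6->20, 5->6, 4->16, 3->1, 2->1, 1->14, 0->4), giving [10, 20, 6, 16, 1, 1, 14, 4].

[10, 20, 6, 16, 1, 1, 14, 4]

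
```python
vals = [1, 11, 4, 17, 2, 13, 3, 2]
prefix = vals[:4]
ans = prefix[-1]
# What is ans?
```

vals has length 8. The slice vals[:4] selects indices [0, 1, 2, 3] (0->1, 1->11, 2->4, 3->17), giving [1, 11, 4, 17]. So prefix = [1, 11, 4, 17]. Then prefix[-1] = 17.

17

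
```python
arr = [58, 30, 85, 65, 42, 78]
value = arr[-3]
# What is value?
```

arr has length 6. Negative index -3 maps to positive index 6 + (-3) = 3. arr[3] = 65.

65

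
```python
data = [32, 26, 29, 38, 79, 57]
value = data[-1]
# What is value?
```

data has length 6. Negative index -1 maps to positive index 6 + (-1) = 5. data[5] = 57.

57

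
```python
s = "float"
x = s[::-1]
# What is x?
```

s has length 5. The slice s[::-1] selects indices [4, 3, 2, 1, 0] (4->'t', 3->'a', 2->'o', 1->'l', 0->'f'), giving 'taolf'.

'taolf'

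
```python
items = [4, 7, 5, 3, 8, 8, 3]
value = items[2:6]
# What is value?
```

items has length 7. The slice items[2:6] selects indices [2, 3, 4, 5] (2->5, 3->3, 4->8, 5->8), giving [5, 3, 8, 8].

[5, 3, 8, 8]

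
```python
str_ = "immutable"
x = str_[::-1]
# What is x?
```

str_ has length 9. The slice str_[::-1] selects indices [8, 7, 6, 5, 4, 3, 2, 1, 0] (8->'e', 7->'l', 6->'b', 5->'a', 4->'t', 3->'u', 2->'m', 1->'m', 0->'i'), giving 'elbatummi'.

'elbatummi'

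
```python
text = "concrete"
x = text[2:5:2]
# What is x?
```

text has length 8. The slice text[2:5:2] selects indices [2, 4] (2->'n', 4->'r'), giving 'nr'.

'nr'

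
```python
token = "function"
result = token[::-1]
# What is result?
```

token has length 8. The slice token[::-1] selects indices [7, 6, 5, 4, 3, 2, 1, 0] (7->'n', 6->'o', 5->'i', 4->'t', 3->'c', 2->'n', 1->'u', 0->'f'), giving 'noitcnuf'.

'noitcnuf'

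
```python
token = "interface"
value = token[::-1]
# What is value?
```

token has length 9. The slice token[::-1] selects indices [8, 7, 6, 5, 4, 3, 2, 1, 0] (8->'e', 7->'c', 6->'a', 5->'f', 4->'r', 3->'e', 2->'t', 1->'n', 0->'i'), giving 'ecafretni'.

'ecafretni'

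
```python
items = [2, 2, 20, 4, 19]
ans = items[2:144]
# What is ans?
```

items has length 5. The slice items[2:144] selects indices [2, 3, 4] (2->20, 3->4, 4->19), giving [20, 4, 19].

[20, 4, 19]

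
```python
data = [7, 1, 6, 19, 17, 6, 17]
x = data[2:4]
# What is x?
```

data has length 7. The slice data[2:4] selects indices [2, 3] (2->6, 3->19), giving [6, 19].

[6, 19]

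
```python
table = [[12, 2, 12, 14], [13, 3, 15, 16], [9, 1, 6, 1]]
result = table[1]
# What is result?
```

table has 3 rows. Row 1 is [13, 3, 15, 16].

[13, 3, 15, 16]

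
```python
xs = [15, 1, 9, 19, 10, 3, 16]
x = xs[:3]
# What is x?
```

xs has length 7. The slice xs[:3] selects indices [0, 1, 2] (0->15, 1->1, 2->9), giving [15, 1, 9].

[15, 1, 9]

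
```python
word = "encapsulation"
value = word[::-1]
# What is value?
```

word has length 13. The slice word[::-1] selects indices [12, 11, 10, 9, 8, 7, 6, 5, 4, 3, 2, 1, 0] (12->'n', 11->'o', 10->'i', 9->'t', 8->'a', 7->'l', 6->'u', 5->'s', 4->'p', 3->'a', 2->'c', 1->'n', 0->'e'), giving 'noitaluspacne'.

'noitaluspacne'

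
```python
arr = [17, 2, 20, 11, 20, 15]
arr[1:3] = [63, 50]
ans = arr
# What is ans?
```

arr starts as [17, 2, 20, 11, 20, 15] (length 6). The slice arr[1:3] covers indices [1, 2] with values [2, 20]. Replacing that slice with [63, 50] (same length) produces [17, 63, 50, 11, 20, 15].

[17, 63, 50, 11, 20, 15]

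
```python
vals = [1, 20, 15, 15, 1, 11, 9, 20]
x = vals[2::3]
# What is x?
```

vals has length 8. The slice vals[2::3] selects indices [2, 5] (2->15, 5->11), giving [15, 11].

[15, 11]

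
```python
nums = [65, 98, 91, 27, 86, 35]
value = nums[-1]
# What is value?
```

nums has length 6. Negative index -1 maps to positive index 6 + (-1) = 5. nums[5] = 35.

35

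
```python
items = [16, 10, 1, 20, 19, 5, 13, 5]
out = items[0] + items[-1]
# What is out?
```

items has length 8. items[0] = 16.
items has length 8. Negative index -1 maps to positive index 8 + (-1) = 7. items[7] = 5.
Sum: 16 + 5 = 21.

21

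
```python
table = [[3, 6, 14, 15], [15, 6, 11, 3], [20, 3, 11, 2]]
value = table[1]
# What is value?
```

table has 3 rows. Row 1 is [15, 6, 11, 3].

[15, 6, 11, 3]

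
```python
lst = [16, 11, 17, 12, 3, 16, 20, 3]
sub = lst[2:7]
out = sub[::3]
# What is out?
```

lst has length 8. The slice lst[2:7] selects indices [2, 3, 4, 5, 6] (2->17, 3->12, 4->3, 5->16, 6->20), giving [17, 12, 3, 16, 20]. So sub = [17, 12, 3, 16, 20]. sub has length 5. The slice sub[::3] selects indices [0, 3] (0->17, 3->16), giving [17, 16].

[17, 16]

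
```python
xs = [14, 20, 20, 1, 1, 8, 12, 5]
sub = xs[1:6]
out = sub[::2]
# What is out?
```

xs has length 8. The slice xs[1:6] selects indices [1, 2, 3, 4, 5] (1->20, 2->20, 3->1, 4->1, 5->8), giving [20, 20, 1, 1, 8]. So sub = [20, 20, 1, 1, 8]. sub has length 5. The slice sub[::2] selects indices [0, 2, 4] (0->20, 2->1, 4->8), giving [20, 1, 8].

[20, 1, 8]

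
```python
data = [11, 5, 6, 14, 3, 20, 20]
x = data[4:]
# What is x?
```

data has length 7. The slice data[4:] selects indices [4, 5, 6] (4->3, 5->20, 6->20), giving [3, 20, 20].

[3, 20, 20]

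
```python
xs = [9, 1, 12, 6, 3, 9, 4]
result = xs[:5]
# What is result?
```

xs has length 7. The slice xs[:5] selects indices [0, 1, 2, 3, 4] (0->9, 1->1, 2->12, 3->6, 4->3), giving [9, 1, 12, 6, 3].

[9, 1, 12, 6, 3]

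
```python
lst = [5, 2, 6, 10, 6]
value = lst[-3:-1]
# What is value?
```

lst has length 5. The slice lst[-3:-1] selects indices [2, 3] (2->6, 3->10), giving [6, 10].

[6, 10]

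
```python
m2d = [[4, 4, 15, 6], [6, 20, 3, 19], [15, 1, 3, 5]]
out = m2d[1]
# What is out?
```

m2d has 3 rows. Row 1 is [6, 20, 3, 19].

[6, 20, 3, 19]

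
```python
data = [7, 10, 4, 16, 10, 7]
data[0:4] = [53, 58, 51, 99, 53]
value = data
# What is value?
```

data starts as [7, 10, 4, 16, 10, 7] (length 6). The slice data[0:4] covers indices [0, 1, 2, 3] with values [7, 10, 4, 16]. Replacing that slice with [53, 58, 51, 99, 53] (different length) produces [53, 58, 51, 99, 53, 10, 7].

[53, 58, 51, 99, 53, 10, 7]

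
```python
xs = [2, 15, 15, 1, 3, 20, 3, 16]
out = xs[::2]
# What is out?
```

xs has length 8. The slice xs[::2] selects indices [0, 2, 4, 6] (0->2, 2->15, 4->3, 6->3), giving [2, 15, 3, 3].

[2, 15, 3, 3]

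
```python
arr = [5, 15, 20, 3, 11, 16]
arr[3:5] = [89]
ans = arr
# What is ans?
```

arr starts as [5, 15, 20, 3, 11, 16] (length 6). The slice arr[3:5] covers indices [3, 4] with values [3, 11]. Replacing that slice with [89] (different length) produces [5, 15, 20, 89, 16].

[5, 15, 20, 89, 16]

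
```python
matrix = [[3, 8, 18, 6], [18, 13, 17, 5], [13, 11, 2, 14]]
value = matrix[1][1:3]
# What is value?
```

matrix[1] = [18, 13, 17, 5]. matrix[1] has length 4. The slice matrix[1][1:3] selects indices [1, 2] (1->13, 2->17), giving [13, 17].

[13, 17]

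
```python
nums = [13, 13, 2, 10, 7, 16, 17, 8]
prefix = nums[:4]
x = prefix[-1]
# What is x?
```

nums has length 8. The slice nums[:4] selects indices [0, 1, 2, 3] (0->13, 1->13, 2->2, 3->10), giving [13, 13, 2, 10]. So prefix = [13, 13, 2, 10]. Then prefix[-1] = 10.

10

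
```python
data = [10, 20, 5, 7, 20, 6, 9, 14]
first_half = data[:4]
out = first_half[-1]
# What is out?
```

data has length 8. The slice data[:4] selects indices [0, 1, 2, 3] (0->10, 1->20, 2->5, 3->7), giving [10, 20, 5, 7]. So first_half = [10, 20, 5, 7]. Then first_half[-1] = 7.

7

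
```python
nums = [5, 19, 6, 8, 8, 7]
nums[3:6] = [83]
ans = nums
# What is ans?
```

nums starts as [5, 19, 6, 8, 8, 7] (length 6). The slice nums[3:6] covers indices [3, 4, 5] with values [8, 8, 7]. Replacing that slice with [83] (different length) produces [5, 19, 6, 83].

[5, 19, 6, 83]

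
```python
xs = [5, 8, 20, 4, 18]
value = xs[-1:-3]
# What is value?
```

xs has length 5. The slice xs[-1:-3] resolves to an empty index range, so the result is [].

[]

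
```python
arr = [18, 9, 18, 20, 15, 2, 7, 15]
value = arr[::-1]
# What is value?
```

arr has length 8. The slice arr[::-1] selects indices [7, 6, 5, 4, 3, 2, 1, 0] (7->15, 6->7, 5->2, 4->15, 3->20, 2->18, 1->9, 0->18), giving [15, 7, 2, 15, 20, 18, 9, 18].

[15, 7, 2, 15, 20, 18, 9, 18]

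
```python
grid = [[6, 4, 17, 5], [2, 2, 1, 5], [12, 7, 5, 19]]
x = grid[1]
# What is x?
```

grid has 3 rows. Row 1 is [2, 2, 1, 5].

[2, 2, 1, 5]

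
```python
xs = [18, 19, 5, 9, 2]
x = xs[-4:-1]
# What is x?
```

xs has length 5. The slice xs[-4:-1] selects indices [1, 2, 3] (1->19, 2->5, 3->9), giving [19, 5, 9].

[19, 5, 9]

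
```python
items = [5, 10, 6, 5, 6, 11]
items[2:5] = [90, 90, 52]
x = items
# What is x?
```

items starts as [5, 10, 6, 5, 6, 11] (length 6). The slice items[2:5] covers indices [2, 3, 4] with values [6, 5, 6]. Replacing that slice with [90, 90, 52] (same length) produces [5, 10, 90, 90, 52, 11].

[5, 10, 90, 90, 52, 11]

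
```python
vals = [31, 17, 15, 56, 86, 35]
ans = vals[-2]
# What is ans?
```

vals has length 6. Negative index -2 maps to positive index 6 + (-2) = 4. vals[4] = 86.

86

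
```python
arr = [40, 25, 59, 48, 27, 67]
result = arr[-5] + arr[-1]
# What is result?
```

arr has length 6. Negative index -5 maps to positive index 6 + (-5) = 1. arr[1] = 25.
arr has length 6. Negative index -1 maps to positive index 6 + (-1) = 5. arr[5] = 67.
Sum: 25 + 67 = 92.

92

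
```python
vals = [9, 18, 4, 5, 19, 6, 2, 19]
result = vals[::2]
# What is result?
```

vals has length 8. The slice vals[::2] selects indices [0, 2, 4, 6] (0->9, 2->4, 4->19, 6->2), giving [9, 4, 19, 2].

[9, 4, 19, 2]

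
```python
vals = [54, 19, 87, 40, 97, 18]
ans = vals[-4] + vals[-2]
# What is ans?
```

vals has length 6. Negative index -4 maps to positive index 6 + (-4) = 2. vals[2] = 87.
vals has length 6. Negative index -2 maps to positive index 6 + (-2) = 4. vals[4] = 97.
Sum: 87 + 97 = 184.

184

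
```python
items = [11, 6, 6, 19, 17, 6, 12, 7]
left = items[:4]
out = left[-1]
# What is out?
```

items has length 8. The slice items[:4] selects indices [0, 1, 2, 3] (0->11, 1->6, 2->6, 3->19), giving [11, 6, 6, 19]. So left = [11, 6, 6, 19]. Then left[-1] = 19.

19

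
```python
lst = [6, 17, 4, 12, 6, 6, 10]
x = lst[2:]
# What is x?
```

lst has length 7. The slice lst[2:] selects indices [2, 3, 4, 5, 6] (2->4, 3->12, 4->6, 5->6, 6->10), giving [4, 12, 6, 6, 10].

[4, 12, 6, 6, 10]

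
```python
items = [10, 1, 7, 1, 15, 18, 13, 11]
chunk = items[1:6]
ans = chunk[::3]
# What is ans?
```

items has length 8. The slice items[1:6] selects indices [1, 2, 3, 4, 5] (1->1, 2->7, 3->1, 4->15, 5->18), giving [1, 7, 1, 15, 18]. So chunk = [1, 7, 1, 15, 18]. chunk has length 5. The slice chunk[::3] selects indices [0, 3] (0->1, 3->15), giving [1, 15].

[1, 15]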